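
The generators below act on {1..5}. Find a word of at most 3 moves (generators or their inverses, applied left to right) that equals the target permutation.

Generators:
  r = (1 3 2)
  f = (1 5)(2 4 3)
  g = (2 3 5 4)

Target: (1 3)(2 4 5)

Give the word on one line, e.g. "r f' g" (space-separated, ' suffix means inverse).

g' r

  after g': (2 4 5 3)
  after r: (1 3)(2 4 5)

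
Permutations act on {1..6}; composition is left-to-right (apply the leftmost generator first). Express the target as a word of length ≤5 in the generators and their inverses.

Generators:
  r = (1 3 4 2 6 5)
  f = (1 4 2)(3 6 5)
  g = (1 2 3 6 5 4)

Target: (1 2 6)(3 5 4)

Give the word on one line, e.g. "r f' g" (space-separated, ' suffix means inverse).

  after g: (1 2 3 6 5 4)
  after r': (1 4 5 3 2)
  after r': (1 3 4 6 2 5)
  after g': (1 2 6)(3 5 4)

g r' r' g'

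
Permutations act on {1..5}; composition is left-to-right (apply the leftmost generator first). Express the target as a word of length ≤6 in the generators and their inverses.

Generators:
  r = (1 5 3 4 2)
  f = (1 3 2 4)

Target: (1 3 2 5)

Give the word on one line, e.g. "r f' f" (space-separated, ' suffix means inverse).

r' r' f r r

  after r': (1 2 4 3 5)
  after r': (1 4 5 2 3)
  after f: (4 5)
  after r: (1 5 2)(3 4)
  after r: (1 3 2 5)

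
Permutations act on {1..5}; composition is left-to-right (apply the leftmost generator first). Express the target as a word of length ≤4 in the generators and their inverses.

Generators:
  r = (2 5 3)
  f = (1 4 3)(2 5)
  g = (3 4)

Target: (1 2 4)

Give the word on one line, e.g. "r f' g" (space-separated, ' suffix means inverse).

f' r g'

  after f': (1 3 4)(2 5)
  after r: (1 2 3 4)
  after g': (1 2 4)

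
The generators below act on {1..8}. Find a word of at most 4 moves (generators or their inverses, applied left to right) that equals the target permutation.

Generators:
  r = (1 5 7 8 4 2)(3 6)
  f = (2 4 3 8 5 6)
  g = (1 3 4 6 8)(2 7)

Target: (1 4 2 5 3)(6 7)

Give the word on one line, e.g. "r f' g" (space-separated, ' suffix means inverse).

f g f'

  after f: (2 4 3 8 5 6)
  after g: (1 3)(2 6 7)(5 8)
  after f': (1 4 2 5 3)(6 7)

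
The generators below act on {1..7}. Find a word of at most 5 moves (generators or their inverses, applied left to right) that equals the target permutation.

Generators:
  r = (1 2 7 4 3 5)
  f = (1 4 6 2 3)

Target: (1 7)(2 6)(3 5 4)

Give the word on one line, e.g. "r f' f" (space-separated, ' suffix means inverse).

  after f': (1 3 2 6 4)
  after r': (1 4 5 3)(2 6 7)
  after r': (1 7)(2 6)(3 5 4)

f' r' r'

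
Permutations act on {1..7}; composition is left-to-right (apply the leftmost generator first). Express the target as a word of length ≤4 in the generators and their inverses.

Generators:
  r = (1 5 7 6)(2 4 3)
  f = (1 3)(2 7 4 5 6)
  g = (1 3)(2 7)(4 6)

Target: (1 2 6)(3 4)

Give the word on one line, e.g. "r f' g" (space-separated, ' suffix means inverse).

r f f

  after r: (1 5 7 6)(2 4 3)
  after f: (1 6 3 7 2 5 4)
  after f: (1 2 6)(3 4)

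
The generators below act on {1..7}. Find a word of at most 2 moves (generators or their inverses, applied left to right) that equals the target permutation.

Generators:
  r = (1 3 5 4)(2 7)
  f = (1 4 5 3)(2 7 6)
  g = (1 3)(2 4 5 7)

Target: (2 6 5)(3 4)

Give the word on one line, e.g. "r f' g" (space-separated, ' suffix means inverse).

  after f': (1 3 5 4)(2 6 7)
  after g': (2 6 5)(3 4)

f' g'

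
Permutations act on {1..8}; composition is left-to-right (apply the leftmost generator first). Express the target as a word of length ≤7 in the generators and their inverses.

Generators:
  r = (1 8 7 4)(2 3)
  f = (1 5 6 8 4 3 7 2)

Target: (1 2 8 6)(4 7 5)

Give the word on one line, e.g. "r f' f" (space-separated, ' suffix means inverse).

f' f' r f r

  after f': (1 2 7 3 4 8 6 5)
  after f': (1 7 4 6)(2 3 8 5)
  after r: (1 4 6 8 5 3 7)
  after f: (1 3 2)(4 8 6)(5 7)
  after r: (1 2 8 6)(4 7 5)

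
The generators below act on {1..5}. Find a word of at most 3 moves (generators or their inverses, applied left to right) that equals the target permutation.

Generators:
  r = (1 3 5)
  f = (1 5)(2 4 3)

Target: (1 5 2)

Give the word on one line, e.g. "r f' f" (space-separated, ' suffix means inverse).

  after f': (1 5)(2 3 4)
  after r: (2 5 3 4)
  after f: (1 5 2)

f' r f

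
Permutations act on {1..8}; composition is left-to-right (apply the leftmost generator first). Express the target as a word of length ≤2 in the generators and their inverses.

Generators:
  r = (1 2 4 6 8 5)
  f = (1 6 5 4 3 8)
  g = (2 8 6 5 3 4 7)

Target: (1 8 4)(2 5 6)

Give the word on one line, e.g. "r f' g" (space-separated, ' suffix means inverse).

  after r': (1 5 8 6 4 2)
  after r': (1 8 4)(2 5 6)

r' r'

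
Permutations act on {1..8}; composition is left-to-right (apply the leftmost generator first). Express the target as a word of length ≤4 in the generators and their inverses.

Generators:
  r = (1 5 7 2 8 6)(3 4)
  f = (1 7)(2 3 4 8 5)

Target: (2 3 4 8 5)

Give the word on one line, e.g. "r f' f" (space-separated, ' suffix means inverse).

  after f': (1 7)(2 5 8 4 3)
  after f': (2 8 3 5 4)
  after f': (1 7)(2 4 5 3 8)
  after f': (2 3 4 8 5)

f' f' f' f'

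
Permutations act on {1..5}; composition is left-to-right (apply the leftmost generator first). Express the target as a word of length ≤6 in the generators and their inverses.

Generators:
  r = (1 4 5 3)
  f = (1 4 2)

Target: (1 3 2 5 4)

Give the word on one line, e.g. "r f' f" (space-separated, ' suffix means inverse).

f r r f

  after f: (1 4 2)
  after r: (1 5 3)(2 4)
  after r: (1 3 4 2 5)
  after f: (1 3 2 5 4)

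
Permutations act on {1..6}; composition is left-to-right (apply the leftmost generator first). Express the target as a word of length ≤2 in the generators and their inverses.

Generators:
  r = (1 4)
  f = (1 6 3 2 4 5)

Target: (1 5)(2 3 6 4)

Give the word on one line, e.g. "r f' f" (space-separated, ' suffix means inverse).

  after f': (1 5 4 2 3 6)
  after r: (1 5)(2 3 6 4)

f' r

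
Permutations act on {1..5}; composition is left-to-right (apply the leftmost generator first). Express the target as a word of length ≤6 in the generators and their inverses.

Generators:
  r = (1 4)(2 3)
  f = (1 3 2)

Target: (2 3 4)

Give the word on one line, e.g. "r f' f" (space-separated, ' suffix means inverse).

f' r' f f

  after f': (1 2 3)
  after r': (1 3 4)
  after f: (1 2)(3 4)
  after f: (2 3 4)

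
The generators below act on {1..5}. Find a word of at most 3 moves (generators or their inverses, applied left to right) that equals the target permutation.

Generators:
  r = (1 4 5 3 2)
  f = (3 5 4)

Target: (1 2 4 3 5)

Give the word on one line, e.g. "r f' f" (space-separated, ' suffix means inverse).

  after f: (3 5 4)
  after r': (1 2 3 4 5)
  after f': (1 2 4 3 5)

f r' f'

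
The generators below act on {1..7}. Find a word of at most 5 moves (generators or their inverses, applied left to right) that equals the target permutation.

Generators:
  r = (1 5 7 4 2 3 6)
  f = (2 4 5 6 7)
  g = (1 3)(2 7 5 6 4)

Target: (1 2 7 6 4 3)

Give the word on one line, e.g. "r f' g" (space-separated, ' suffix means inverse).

  after r': (1 6 3 2 4 7 5)
  after f': (1 5)(3 7 4 6)
  after f': (1 4 5)(2 7)(3 6)
  after r': (1 7 4)(2 5 6)
  after g': (1 2 7 6 4 3)

r' f' f' r' g'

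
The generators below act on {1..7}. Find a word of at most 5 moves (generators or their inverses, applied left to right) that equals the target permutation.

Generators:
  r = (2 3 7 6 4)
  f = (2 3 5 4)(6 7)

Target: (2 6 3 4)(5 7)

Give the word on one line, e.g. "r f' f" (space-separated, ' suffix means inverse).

  after f': (2 4 5 3)(6 7)
  after r: (4 5 7)
  after f': (2 4 3)(5 6 7)
  after r': (2 6 3 4)(5 7)

f' r f' r'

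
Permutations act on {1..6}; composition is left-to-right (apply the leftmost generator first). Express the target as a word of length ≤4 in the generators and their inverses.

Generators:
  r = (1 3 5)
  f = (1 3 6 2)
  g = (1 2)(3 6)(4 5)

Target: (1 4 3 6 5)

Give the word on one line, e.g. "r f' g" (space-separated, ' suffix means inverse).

  after r': (1 5 3)
  after f: (1 5 6 2)
  after g: (1 4 5 3 6)
  after r': (1 4 3 6 5)

r' f g r'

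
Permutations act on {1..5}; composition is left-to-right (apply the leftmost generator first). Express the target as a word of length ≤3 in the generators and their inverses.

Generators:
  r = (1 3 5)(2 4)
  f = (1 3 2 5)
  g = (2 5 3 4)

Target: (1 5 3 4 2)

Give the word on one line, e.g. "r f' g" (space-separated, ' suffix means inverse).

f r

  after f: (1 3 2 5)
  after r: (1 5 3 4 2)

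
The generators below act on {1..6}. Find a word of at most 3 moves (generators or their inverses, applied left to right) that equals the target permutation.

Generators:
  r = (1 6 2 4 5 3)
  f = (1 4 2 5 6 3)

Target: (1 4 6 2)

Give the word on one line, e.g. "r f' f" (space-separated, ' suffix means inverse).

  after r': (1 3 5 4 2 6)
  after f: (2 3 6 4 5)
  after f: (1 4 6 2)

r' f f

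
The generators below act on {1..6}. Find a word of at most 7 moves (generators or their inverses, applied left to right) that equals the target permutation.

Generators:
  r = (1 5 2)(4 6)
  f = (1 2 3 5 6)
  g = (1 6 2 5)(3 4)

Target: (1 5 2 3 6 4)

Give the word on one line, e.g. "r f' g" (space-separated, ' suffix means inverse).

r' r' g' f' r

  after r': (1 2 5)(4 6)
  after r': (1 5 2)
  after g': (1 2 5 6)(3 4)
  after f': (2 3 4)
  after r: (1 5 2 3 6 4)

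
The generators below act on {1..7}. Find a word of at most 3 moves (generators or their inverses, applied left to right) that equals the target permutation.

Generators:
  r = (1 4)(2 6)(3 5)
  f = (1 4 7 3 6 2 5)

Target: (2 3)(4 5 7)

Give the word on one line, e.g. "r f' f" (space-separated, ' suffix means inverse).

  after r: (1 4)(2 6)(3 5)
  after f': (2 3)(4 5 7)

r f'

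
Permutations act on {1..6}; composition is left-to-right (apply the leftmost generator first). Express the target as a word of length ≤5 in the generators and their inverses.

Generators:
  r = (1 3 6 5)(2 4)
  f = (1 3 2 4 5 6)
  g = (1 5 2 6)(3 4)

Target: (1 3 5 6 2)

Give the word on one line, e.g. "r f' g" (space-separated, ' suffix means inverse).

  after r: (1 3 6 5)(2 4)
  after f: (1 2 5 3)
  after g': (1 5 4 3 6 2)
  after f: (1 6 4 2 3)
  after r': (1 3 5 6 2)

r f g' f r'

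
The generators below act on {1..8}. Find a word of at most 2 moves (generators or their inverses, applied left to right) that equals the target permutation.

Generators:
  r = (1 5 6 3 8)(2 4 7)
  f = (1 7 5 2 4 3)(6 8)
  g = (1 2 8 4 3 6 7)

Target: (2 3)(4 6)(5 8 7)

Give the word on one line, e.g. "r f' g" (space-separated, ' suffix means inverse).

f g

  after f: (1 7 5 2 4 3)(6 8)
  after g: (2 3)(4 6)(5 8 7)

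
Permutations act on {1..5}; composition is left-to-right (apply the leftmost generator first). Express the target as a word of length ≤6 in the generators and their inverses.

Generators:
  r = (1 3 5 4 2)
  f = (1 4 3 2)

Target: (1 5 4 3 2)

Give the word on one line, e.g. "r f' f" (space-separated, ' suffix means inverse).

  after r: (1 3 5 4 2)
  after r: (1 5 2 3 4)
  after f': (1 5 3)(2 4)
  after f': (1 5 4 3 2)

r r f' f'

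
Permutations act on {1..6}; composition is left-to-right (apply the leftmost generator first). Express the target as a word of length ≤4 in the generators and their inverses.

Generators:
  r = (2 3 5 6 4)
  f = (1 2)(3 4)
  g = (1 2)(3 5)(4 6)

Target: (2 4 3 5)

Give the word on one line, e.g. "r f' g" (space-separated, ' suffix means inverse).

  after f': (1 2)(3 4)
  after g: (3 6 4 5)
  after r': (2 4 3 5)

f' g r'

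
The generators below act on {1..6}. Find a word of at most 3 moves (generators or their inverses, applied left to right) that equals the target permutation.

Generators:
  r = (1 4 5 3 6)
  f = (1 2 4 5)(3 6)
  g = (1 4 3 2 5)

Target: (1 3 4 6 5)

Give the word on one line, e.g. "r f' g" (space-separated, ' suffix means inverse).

  after r': (1 6 3 5 4)
  after r': (1 3 4 6 5)

r' r'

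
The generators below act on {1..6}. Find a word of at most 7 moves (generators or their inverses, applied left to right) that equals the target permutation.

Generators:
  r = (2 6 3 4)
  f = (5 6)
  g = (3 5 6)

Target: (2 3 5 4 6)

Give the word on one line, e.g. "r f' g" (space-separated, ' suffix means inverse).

  after g: (3 5 6)
  after r': (2 4 3 5)
  after r': (2 3 5 4 6)
  after f: (2 3 6)(4 5)
  after f: (2 3 5 4 6)

g r' r' f f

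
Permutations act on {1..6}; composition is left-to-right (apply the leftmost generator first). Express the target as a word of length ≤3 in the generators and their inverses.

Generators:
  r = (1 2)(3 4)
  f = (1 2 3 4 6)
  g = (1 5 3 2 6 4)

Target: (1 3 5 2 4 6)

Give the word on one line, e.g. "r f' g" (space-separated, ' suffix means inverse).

  after g': (1 4 6 2 3 5)
  after r: (1 3 5 2 4 6)

g' r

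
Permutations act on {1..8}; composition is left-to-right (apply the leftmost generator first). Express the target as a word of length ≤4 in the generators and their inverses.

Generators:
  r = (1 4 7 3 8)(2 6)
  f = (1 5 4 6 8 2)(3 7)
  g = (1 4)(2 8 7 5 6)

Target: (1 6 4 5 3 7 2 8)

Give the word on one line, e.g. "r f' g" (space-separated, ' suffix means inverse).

  after g': (1 4)(2 6 5 7 8)
  after f: (1 6 4 5 3 7 2 8)

g' f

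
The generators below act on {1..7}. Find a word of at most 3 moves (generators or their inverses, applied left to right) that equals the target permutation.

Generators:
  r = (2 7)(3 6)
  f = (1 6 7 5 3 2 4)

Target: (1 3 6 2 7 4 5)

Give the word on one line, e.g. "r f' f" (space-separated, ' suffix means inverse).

f' f' f'

  after f': (1 4 2 3 5 7 6)
  after f': (1 2 5 6 4 3 7)
  after f': (1 3 6 2 7 4 5)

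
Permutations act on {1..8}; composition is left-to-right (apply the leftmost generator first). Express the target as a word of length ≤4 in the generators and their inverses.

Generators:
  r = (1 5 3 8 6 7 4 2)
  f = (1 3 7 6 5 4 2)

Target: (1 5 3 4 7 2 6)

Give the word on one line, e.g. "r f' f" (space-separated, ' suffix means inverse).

f' f' f'

  after f': (1 2 4 5 6 7 3)
  after f': (1 4 6 3 2 5 7)
  after f': (1 5 3 4 7 2 6)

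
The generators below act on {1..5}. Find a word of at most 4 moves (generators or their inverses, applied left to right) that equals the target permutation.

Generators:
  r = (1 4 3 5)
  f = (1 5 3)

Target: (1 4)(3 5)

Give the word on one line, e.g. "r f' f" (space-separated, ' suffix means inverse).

  after f: (1 5 3)
  after r': (1 3 5 4)
  after f: (4 5)
  after r: (1 4)(3 5)

f r' f r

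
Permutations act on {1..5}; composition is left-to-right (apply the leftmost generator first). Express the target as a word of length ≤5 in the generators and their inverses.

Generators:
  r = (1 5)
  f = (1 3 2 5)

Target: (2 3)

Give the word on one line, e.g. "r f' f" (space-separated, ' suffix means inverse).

f' f' r f' f'

  after f': (1 5 2 3)
  after f': (1 2)(3 5)
  after r: (1 2 5 3)
  after f': (1 3 5)
  after f': (2 3)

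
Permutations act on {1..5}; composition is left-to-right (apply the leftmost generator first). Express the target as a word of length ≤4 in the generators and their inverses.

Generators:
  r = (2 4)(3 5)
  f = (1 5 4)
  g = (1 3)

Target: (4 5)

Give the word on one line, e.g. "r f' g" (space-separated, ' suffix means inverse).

  after r: (2 4)(3 5)
  after g': (1 3 5)(2 4)
  after r: (1 5)
  after f': (4 5)

r g' r f'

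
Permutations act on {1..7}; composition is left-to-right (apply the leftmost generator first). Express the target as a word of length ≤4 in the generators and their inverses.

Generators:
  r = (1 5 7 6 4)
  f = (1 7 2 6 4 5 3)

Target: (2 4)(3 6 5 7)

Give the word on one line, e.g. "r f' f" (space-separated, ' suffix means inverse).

f' f' r'

  after f': (1 3 5 4 6 2 7)
  after f': (1 5 6 7 3 4 2)
  after r': (2 4)(3 6 5 7)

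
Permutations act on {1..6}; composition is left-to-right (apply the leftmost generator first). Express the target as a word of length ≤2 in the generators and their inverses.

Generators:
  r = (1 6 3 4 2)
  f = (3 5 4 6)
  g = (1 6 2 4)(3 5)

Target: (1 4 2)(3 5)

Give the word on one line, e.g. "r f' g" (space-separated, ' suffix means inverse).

r f'

  after r: (1 6 3 4 2)
  after f': (1 4 2)(3 5)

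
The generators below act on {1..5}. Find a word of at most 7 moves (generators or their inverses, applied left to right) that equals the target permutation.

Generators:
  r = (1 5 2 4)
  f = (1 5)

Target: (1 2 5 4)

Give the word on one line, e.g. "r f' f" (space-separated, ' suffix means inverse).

  after r': (1 4 2 5)
  after f': (1 4 2)
  after r: (2 5)
  after f: (1 5 2)
  after r: (1 2 5 4)

r' f' r f r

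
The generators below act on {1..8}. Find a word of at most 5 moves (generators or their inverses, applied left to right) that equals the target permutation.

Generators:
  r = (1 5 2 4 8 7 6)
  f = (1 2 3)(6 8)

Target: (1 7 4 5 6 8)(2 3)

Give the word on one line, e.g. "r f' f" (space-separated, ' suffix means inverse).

r' r' f f

  after r': (1 6 7 8 4 2 5)
  after r': (1 7 4 5 6 8 2)
  after f: (1 7 4 5 8 3)
  after f: (1 7 4 5 6 8)(2 3)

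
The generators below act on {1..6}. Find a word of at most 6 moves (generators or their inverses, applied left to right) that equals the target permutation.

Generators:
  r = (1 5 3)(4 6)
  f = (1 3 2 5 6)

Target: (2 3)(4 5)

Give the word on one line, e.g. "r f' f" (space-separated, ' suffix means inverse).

r r r f r

  after r: (1 5 3)(4 6)
  after r: (1 3 5)
  after r: (4 6)
  after f: (1 3 2 5 6 4)
  after r: (2 3)(4 5)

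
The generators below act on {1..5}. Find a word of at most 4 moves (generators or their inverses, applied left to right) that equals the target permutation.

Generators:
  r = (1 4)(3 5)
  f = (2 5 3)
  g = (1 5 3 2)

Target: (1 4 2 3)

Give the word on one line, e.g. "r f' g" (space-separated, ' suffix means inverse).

  after r: (1 4)(3 5)
  after g': (1 4 2 3)

r g'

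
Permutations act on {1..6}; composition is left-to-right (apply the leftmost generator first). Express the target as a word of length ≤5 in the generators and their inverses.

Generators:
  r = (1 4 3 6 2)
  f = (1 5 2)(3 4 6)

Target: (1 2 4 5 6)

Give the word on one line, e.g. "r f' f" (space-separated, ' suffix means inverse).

f r r f

  after f: (1 5 2)(3 4 6)
  after r: (1 5)(2 4)
  after r: (1 5 4)(2 3 6)
  after f: (1 2 4 5 6)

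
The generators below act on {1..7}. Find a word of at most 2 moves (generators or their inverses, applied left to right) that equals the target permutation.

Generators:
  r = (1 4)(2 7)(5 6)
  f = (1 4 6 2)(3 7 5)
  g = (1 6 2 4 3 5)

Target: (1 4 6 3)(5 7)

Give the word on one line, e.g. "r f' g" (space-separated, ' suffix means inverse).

  after f': (1 2 6 4)(3 5 7)
  after g: (1 4 6 3)(5 7)

f' g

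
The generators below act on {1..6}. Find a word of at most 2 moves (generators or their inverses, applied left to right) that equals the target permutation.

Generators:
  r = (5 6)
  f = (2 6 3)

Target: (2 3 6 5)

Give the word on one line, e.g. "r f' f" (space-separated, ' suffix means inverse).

r' f'

  after r': (5 6)
  after f': (2 3 6 5)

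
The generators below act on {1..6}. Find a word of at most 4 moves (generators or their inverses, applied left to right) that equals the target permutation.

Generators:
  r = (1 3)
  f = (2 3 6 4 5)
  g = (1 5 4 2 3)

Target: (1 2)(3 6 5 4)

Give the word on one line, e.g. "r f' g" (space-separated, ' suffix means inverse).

  after f': (2 5 4 6 3)
  after g': (1 3 4 6 2)
  after f': (1 2)(3 6 5 4)

f' g' f'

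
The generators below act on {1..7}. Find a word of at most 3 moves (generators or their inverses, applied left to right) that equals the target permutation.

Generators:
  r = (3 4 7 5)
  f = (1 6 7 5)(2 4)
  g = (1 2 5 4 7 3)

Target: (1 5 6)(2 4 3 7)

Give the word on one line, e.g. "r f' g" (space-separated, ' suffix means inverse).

r' f'

  after r': (3 5 7 4)
  after f': (1 5 6)(2 4 3 7)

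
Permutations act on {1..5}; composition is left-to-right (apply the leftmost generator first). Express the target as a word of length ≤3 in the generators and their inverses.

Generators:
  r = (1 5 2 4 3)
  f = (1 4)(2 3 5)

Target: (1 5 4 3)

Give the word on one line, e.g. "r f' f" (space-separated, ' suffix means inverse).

r' f

  after r': (1 3 4 2 5)
  after f: (1 5 4 3)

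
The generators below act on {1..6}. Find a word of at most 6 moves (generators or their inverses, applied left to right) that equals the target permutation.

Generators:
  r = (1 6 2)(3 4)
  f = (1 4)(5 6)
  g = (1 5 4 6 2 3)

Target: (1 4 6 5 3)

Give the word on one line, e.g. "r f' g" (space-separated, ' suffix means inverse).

g g r g f

  after g: (1 5 4 6 2 3)
  after g: (1 4 2)(3 5 6)
  after r: (1 3 5 2 6 4)
  after g: (3 4 5)
  after f: (1 4 6 5 3)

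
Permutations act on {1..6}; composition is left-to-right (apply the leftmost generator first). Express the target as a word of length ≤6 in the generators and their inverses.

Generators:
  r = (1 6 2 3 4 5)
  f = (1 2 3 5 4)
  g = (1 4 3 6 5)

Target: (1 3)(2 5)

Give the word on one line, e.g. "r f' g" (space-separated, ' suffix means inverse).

  after g: (1 4 3 6 5)
  after f: (2 3 6 4 5)
  after g: (1 4)(2 6 3 5)
  after g: (1 3)(2 5)

g f g g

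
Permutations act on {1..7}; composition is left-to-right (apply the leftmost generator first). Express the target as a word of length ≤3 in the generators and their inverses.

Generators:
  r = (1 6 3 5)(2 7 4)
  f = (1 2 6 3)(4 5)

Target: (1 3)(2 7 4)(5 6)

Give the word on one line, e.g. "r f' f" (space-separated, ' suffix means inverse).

  after r': (1 5 3 6)(2 4 7)
  after r': (1 3)(2 7 4)(5 6)

r' r'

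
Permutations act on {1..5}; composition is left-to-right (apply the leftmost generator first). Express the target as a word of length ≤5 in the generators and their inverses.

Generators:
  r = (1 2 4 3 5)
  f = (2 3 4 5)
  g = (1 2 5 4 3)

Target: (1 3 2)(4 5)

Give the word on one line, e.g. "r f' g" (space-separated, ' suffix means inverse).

  after f': (2 5 4 3)
  after g: (1 2 4)(3 5)
  after r: (1 4 2 3)
  after g: (1 3 2)(4 5)

f' g r g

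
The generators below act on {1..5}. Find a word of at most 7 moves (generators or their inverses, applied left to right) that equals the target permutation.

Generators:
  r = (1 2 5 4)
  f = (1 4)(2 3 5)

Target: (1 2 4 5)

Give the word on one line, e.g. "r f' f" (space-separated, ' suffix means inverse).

  after f: (1 4)(2 3 5)
  after f: (2 5 3)
  after f: (1 4)
  after r: (2 5 4)
  after r: (1 2 4 5)

f f f r r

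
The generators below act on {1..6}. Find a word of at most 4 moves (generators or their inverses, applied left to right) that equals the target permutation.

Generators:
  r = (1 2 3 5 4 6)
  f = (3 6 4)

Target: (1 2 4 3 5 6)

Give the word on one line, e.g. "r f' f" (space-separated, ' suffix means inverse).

  after r: (1 2 3 5 4 6)
  after f': (1 2 4 3 5 6)

r f'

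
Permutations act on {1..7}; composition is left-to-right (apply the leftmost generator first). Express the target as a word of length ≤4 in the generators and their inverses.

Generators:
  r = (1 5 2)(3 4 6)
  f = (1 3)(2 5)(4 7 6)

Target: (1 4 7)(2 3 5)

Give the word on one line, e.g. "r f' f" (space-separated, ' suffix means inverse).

f' r' f

  after f': (1 3)(2 5)(4 6 7)
  after r': (1 6 7 3 2)
  after f: (1 4 7)(2 3 5)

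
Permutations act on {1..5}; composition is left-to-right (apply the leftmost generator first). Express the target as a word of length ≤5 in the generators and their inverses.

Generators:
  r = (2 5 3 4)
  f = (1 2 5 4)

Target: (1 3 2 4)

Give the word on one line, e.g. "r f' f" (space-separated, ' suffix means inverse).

f f r f' f'

  after f: (1 2 5 4)
  after f: (1 5)(2 4)
  after r: (1 3 4 5)
  after f': (1 3 5 4 2)
  after f': (1 3 2 4)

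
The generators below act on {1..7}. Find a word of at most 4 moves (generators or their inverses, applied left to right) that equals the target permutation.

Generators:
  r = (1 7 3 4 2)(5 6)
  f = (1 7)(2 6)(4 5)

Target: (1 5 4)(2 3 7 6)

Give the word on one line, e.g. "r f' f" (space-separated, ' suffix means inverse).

  after r': (1 2 4 3 7)(5 6)
  after r': (1 4 7 2 3)
  after f': (1 5 4)(2 3 7 6)

r' r' f'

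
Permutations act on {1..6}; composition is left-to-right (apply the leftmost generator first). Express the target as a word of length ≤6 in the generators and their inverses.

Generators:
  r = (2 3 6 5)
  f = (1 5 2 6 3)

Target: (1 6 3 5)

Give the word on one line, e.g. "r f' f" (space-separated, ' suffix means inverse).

  after r': (2 5 6 3)
  after r': (2 6)(3 5)
  after r': (2 3 6 5)
  after f': (1 3 2 6)
  after f': (1 6 3 5)

r' r' r' f' f'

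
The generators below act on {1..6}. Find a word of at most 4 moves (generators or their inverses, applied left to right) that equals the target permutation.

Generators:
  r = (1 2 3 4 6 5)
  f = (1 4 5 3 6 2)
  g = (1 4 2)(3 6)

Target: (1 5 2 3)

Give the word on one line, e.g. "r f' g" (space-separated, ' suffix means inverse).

g r r

  after g: (1 4 2)(3 6)
  after r: (1 6 4 3 5)
  after r: (1 5 2 3)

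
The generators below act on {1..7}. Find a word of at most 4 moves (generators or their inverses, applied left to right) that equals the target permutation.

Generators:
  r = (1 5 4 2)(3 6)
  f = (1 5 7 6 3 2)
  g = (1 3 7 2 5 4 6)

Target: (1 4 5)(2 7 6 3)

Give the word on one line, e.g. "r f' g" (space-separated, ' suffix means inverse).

  after r: (1 5 4 2)(3 6)
  after r: (1 4)(2 5)
  after f: (1 4 5)(2 7 6 3)

r r f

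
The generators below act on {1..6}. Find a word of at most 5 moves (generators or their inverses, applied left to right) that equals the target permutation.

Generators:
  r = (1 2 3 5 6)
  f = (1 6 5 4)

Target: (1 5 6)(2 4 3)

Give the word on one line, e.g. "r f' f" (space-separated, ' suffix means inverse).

f' r' f'

  after f': (1 4 5 6)
  after r': (1 4 3 2)
  after f': (1 5 6)(2 4 3)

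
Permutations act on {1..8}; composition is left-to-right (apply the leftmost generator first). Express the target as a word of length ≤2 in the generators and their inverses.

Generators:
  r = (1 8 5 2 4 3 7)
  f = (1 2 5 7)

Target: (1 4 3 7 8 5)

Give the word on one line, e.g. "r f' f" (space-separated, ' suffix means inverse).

  after f: (1 2 5 7)
  after r: (1 4 3 7 8 5)

f r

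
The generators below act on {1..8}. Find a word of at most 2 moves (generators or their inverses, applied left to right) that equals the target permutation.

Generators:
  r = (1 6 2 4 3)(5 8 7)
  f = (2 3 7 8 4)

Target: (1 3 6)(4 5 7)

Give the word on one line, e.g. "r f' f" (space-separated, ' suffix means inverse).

  after f': (2 4 8 7 3)
  after r': (1 3 6)(4 5 7)

f' r'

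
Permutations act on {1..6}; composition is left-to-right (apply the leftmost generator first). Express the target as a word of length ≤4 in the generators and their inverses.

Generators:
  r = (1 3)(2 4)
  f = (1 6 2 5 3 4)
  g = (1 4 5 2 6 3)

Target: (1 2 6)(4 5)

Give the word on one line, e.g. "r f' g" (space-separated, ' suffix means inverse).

  after g: (1 4 5 2 6 3)
  after r': (1 2 6)(4 5)

g r'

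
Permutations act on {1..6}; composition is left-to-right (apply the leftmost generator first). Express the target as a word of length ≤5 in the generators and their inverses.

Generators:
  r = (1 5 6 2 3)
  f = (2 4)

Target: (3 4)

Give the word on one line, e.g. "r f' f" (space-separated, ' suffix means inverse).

  after r': (1 3 2 6 5)
  after f: (1 3 4 2 6 5)
  after r: (3 4)

r' f r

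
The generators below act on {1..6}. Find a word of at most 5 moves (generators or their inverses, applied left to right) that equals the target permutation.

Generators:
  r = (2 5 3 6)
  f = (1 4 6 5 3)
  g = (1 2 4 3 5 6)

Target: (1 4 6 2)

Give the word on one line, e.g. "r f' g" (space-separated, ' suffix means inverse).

f' f' g f'

  after f': (1 3 5 6 4)
  after f': (1 5 4 3 6)
  after g: (1 6 2 4 5 3)
  after f': (1 4 6 2)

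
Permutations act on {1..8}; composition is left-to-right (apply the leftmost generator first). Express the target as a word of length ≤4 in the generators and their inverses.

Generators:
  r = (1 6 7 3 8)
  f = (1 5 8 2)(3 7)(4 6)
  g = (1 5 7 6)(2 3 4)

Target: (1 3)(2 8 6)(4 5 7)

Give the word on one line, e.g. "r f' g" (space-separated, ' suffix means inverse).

  after f': (1 2 8 5)(3 7)(4 6)
  after g': (1 4 7 2 8)(3 5 6)
  after g': (1 3)(2 8 6)(4 5 7)

f' g' g'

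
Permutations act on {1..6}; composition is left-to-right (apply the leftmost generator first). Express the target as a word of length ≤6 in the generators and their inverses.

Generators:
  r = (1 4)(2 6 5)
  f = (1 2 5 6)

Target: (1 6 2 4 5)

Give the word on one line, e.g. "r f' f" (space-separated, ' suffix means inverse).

  after r: (1 4)(2 6 5)
  after f: (1 4 2)
  after r: (2 4 6 5)
  after f': (1 6 2 4 5)

r f r f'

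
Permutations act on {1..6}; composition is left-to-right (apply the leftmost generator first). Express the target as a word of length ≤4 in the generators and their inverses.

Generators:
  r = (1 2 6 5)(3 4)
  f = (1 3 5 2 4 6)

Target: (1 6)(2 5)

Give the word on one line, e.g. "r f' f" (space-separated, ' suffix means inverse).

r r

  after r: (1 2 6 5)(3 4)
  after r: (1 6)(2 5)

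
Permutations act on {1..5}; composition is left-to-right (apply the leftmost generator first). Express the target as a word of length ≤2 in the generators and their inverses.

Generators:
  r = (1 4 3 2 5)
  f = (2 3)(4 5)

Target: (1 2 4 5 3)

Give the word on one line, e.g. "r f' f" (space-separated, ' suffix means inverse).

  after r': (1 5 2 3 4)
  after r': (1 2 4 5 3)

r' r'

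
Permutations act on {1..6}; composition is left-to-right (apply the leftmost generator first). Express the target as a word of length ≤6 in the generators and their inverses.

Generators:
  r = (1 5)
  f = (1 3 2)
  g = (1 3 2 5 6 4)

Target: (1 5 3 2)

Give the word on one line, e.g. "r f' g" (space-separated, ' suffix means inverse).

  after g': (1 4 6 5 2 3)
  after f: (1 4 6 5)
  after g: (2 5 3)
  after r': (1 5 3 2)

g' f g r'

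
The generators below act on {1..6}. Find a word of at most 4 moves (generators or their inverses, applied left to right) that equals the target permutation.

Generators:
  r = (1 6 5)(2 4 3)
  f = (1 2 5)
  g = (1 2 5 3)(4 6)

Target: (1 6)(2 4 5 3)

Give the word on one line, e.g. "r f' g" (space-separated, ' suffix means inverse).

f g r' f'

  after f: (1 2 5)
  after g: (1 5 2 3)(4 6)
  after r': (1 6 2 4)(3 5)
  after f': (1 6)(2 4 5 3)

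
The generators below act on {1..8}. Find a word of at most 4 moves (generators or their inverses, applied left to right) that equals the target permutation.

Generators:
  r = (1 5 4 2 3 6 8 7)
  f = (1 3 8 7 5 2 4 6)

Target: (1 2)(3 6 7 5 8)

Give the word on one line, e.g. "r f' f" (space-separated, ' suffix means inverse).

r' f f

  after r': (1 7 8 6 3 2 4 5)
  after f: (1 5 3 4 2 6 8)
  after f: (1 2)(3 6 7 5 8)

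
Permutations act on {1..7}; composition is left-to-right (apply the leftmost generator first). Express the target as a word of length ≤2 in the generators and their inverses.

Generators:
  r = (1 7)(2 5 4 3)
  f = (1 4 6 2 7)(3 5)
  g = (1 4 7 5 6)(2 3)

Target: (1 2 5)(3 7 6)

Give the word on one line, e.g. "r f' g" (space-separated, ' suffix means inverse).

  after g': (1 6 5 7 4)(2 3)
  after f: (1 2 5)(3 7 6)

g' f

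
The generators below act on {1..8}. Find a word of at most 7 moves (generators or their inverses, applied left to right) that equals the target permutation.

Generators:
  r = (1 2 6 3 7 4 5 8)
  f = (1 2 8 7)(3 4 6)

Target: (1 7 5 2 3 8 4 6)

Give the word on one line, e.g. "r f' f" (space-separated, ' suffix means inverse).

r' f' r f r

  after r': (1 8 5 4 7 3 6 2)
  after f': (1 2 7 6)(3 4 8 5)
  after r: (1 6 2 4)(3 5 7)
  after f: (1 3 5)(2 6 8 7 4)
  after r: (1 7 5 2 3 8 4 6)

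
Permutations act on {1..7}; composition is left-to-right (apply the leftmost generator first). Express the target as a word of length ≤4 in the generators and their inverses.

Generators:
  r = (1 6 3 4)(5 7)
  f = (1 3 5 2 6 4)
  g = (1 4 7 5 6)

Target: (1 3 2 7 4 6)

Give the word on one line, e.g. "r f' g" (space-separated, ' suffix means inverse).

  after r': (1 4 3 6)(5 7)
  after f': (1 6 4)(2 5 7 3)
  after r: (1 3 2 7 4 6)

r' f' r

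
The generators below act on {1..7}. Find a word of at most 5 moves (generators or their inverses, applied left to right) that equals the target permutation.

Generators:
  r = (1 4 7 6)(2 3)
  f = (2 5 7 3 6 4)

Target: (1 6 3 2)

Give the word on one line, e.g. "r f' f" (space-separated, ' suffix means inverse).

  after r': (1 6 7 4)(2 3)
  after f: (1 4)(2 6 3 5 7)
  after f: (1 2 4)(3 7 5)
  after r': (1 3 4 6 7 5 2)
  after f: (1 6 3 2)

r' f f r' f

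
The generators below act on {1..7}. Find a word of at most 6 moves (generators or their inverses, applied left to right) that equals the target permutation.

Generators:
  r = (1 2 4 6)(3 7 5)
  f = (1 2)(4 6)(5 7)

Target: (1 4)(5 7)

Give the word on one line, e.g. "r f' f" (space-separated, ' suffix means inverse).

r f' r' r'

  after r: (1 2 4 6)(3 7 5)
  after f': (2 6)(3 5)
  after r': (1 6)(2 4)(3 7)
  after r': (1 4)(5 7)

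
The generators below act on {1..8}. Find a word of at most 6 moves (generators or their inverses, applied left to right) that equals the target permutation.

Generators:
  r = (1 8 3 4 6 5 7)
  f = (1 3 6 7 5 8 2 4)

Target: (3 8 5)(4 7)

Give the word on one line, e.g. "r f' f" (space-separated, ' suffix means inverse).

f f r f r'

  after f: (1 3 6 7 5 8 2 4)
  after f: (1 6 5 2)(3 7 8 4)
  after r: (1 5 2 8 6 7 3)
  after f: (1 8 7 6 5 4)
  after r': (3 8 5)(4 7)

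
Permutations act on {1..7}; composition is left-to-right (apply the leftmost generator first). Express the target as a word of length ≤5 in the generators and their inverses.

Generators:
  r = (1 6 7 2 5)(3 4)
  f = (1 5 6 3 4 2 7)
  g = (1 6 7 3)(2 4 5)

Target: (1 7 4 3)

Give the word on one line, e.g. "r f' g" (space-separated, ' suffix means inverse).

g r r f

  after g: (1 6 7 3)(2 4 5)
  after r: (1 7 4)(2 3 6)
  after r: (1 2 4 6 5)(3 7)
  after f: (1 7 4 3)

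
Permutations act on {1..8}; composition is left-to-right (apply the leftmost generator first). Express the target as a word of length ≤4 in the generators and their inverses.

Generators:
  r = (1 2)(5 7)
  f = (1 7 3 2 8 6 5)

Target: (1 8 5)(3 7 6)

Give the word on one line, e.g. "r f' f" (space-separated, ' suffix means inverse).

  after f': (1 5 6 8 2 3 7)
  after f': (1 6 2 7 5 8 3)
  after f': (1 8 7 6 3 5 2)
  after r: (1 8 5)(3 7 6)

f' f' f' r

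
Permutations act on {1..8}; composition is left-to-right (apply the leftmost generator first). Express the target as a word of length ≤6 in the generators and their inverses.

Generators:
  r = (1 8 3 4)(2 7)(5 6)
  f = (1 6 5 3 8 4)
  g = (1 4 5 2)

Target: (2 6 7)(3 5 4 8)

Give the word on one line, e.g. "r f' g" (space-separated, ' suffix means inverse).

g' f' g' r' f'

  after g': (1 2 5 4)
  after f': (1 2 6)(3 5 8)
  after g': (1 5 8 3 4)(2 6)
  after r': (1 6 7 2 5)
  after f': (2 6 7)(3 5 4 8)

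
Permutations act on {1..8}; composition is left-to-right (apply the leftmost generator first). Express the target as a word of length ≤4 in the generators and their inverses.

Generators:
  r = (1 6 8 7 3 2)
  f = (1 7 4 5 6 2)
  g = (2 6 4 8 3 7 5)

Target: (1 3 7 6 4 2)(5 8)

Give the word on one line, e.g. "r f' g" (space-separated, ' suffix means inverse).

  after f: (1 7 4 5 6 2)
  after r: (1 3 2 6)(4 5 8 7)
  after f: (1 3)(4 6 7 5 8)
  after f: (1 3 7 6 4 2)(5 8)

f r f f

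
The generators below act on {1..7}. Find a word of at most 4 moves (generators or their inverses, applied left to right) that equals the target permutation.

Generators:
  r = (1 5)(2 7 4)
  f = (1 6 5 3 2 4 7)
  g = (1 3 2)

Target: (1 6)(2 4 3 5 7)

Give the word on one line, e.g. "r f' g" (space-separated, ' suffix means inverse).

  after r: (1 5)(2 7 4)
  after f': (1 6)(2 4 3 5 7)

r f'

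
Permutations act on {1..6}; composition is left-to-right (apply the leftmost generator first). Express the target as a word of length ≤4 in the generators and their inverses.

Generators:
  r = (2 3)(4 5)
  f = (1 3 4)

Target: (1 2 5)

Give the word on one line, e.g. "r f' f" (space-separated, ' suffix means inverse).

  after r: (2 3)(4 5)
  after f: (1 3 2 4 5)
  after r: (1 2 5)

r f r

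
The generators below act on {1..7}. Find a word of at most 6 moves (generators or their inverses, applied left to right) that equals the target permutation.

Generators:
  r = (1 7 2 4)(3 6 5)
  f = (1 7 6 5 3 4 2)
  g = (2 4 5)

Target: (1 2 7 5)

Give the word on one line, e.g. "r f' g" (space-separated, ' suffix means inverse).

r r f' r'

  after r: (1 7 2 4)(3 6 5)
  after r: (1 2)(3 5 6)(4 7)
  after f': (1 4)(3 6 5 7)
  after r': (1 2 7 5)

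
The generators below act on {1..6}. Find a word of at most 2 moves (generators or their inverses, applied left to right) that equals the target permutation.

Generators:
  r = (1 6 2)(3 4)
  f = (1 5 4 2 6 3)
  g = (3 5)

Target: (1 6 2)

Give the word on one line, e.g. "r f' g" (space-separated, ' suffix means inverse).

  after r': (1 2 6)(3 4)
  after r': (1 6 2)

r' r'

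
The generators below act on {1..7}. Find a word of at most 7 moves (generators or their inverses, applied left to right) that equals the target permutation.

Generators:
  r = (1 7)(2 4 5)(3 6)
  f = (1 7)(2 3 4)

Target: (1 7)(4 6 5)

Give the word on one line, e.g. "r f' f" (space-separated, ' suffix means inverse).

f r f' r' f'

  after f: (1 7)(2 3 4)
  after r: (2 6 3 5)
  after f': (1 7)(2 6)(3 5 4)
  after r': (2 3 4 6 5)
  after f': (1 7)(4 6 5)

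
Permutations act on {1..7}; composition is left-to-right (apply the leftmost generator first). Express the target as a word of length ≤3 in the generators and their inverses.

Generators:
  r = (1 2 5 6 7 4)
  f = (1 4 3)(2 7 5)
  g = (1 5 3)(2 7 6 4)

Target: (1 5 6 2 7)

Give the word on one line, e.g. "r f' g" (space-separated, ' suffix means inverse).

f' r g'

  after f': (1 3 4)(2 5 7)
  after r: (1 3)(2 6 7 5 4)
  after g': (1 5 6 2 7)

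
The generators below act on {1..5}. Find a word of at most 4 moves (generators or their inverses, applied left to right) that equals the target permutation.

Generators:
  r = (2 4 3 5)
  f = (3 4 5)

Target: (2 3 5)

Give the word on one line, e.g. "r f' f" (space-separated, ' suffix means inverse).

  after f: (3 4 5)
  after r: (2 4)
  after r: (2 3 5)

f r r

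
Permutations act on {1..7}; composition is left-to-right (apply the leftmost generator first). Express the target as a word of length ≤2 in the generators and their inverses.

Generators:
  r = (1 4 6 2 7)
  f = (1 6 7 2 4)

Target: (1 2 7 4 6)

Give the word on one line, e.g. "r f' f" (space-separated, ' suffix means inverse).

r' f

  after r': (1 7 2 6 4)
  after f: (1 2 7 4 6)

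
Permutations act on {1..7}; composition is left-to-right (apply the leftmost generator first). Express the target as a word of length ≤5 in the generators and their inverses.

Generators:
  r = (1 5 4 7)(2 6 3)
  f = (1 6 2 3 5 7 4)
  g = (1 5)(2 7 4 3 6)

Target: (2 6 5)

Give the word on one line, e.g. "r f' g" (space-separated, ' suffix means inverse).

r' g g f g

  after r': (1 7 4 5)(2 3 6)
  after g: (1 4)(2 6 7 3)
  after g: (1 3 7 6 4 5)
  after f: (1 5 6)(2 3 4 7)
  after g: (2 6 5)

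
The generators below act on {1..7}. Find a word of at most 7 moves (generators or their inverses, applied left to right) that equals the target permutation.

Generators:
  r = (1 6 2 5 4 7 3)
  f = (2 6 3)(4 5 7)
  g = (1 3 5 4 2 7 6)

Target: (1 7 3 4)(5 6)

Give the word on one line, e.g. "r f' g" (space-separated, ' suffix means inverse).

g r' f g' f

  after g: (1 3 5 4 2 7 6)
  after r': (1 7)(2 4 6 3)
  after f: (1 4 3 6 2 5 7)
  after g': (1 5 2 3 7 6 4)
  after f: (1 7 3 4)(5 6)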